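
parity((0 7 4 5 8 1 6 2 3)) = even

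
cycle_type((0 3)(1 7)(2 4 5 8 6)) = 2^2.5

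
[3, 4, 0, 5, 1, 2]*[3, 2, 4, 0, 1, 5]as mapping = [0→0, 1→1, 2→3, 3→5, 4→2, 5→4]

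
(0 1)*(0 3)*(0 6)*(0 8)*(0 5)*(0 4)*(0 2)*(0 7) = (0 1 3 6 8 5 4 2 7) 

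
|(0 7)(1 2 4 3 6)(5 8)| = 10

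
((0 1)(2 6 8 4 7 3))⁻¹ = (0 1)(2 3 7 4 8 6)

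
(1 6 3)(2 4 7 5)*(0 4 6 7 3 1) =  (0 4 3)(1 7 5 2 6)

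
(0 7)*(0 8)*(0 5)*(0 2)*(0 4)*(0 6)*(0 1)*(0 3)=(0 7 8 5 2 4 6 1 3)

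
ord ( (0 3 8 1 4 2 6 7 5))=9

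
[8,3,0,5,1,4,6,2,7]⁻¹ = [2,4,7,1,5,3,6,8,0]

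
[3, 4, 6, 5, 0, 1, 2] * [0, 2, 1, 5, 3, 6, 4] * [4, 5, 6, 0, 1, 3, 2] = [3, 0, 1, 2, 4, 6, 5]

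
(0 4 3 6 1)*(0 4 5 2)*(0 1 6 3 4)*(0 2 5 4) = (0 4) (1 2) 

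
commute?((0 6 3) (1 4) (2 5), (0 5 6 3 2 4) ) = no:(0 6 3) (1 4) (2 5) * (0 5 6 3 2 4) = (0 3 5 4 1) (2 6), (0 5 6 3 2 4) * (0 6 3) (1 4) (2 5) = (0 2 1 4 6) (3 5) 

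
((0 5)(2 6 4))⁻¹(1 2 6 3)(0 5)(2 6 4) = (1 6 4 3)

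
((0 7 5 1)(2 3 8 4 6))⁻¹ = (0 1 5 7)(2 6 4 8 3)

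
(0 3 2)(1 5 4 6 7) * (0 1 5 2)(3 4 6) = (0 4 3)(1 2)(5 6 7)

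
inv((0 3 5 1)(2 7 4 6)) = (0 1 5 3)(2 6 4 7)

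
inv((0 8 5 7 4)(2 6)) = (0 4 7 5 8)(2 6)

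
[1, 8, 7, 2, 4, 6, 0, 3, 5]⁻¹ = [6, 0, 3, 7, 4, 8, 5, 2, 1]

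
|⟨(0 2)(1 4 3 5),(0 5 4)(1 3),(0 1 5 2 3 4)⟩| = 720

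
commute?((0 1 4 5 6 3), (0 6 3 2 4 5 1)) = no:(0 1 4 5 6 3)*(0 6 3 2 4 5 1) = (1 5 3 6 2 4), (0 6 3 2 4 5 1)*(0 1 4 5 6 3) = (0 3 2 5 4 6)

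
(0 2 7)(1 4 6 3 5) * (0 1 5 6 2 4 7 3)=(0 4 2 3 6)(1 7)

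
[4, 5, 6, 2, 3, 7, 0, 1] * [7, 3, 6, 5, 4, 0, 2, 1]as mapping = [0→4, 1→0, 2→2, 3→6, 4→5, 5→1, 6→7, 7→3]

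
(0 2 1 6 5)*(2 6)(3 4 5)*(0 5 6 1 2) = (0 1)(3 4 6)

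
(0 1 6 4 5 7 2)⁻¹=(0 2 7 5 4 6 1)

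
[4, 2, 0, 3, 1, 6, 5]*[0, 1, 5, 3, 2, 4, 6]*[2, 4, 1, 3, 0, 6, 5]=[1, 6, 2, 3, 4, 5, 0]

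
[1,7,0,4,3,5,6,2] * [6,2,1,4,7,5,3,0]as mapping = [0→2,1→0,2→6,3→7,4→4,5→5,6→3,7→1]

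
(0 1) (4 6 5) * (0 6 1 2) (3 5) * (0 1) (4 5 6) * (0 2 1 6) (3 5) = (0 1 4 2 6 5 3) 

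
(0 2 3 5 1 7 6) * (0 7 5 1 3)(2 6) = (0 6 7 2)(1 5 3)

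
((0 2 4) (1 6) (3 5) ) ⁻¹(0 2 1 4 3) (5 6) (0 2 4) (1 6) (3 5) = (0 5 2 4 6) (1 3) 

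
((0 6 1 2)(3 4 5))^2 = (0 1)(2 6)(3 5 4)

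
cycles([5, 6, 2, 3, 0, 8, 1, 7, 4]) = (0 5 8 4)(1 6)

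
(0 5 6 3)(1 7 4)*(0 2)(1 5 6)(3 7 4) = (0 6 7 3 2)(1 4 5)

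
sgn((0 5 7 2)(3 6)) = 1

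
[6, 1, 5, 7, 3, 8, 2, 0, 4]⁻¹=[7, 1, 6, 4, 8, 2, 0, 3, 5]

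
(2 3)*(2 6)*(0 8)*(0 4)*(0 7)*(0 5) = (0 8 4 7 5) (2 3 6) 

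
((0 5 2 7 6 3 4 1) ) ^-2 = (0 4 6 2) (1 3 7 5) 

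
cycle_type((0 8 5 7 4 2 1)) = 7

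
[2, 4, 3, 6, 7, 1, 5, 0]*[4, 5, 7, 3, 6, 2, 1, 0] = [7, 6, 3, 1, 0, 5, 2, 4]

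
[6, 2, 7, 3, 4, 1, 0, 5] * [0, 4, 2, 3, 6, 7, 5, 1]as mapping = [0→5, 1→2, 2→1, 3→3, 4→6, 5→4, 6→0, 7→7]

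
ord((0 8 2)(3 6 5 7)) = 12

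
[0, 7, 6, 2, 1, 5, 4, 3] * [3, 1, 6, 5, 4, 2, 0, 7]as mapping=[0→3, 1→7, 2→0, 3→6, 4→1, 5→2, 6→4, 7→5]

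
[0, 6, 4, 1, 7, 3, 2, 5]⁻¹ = [0, 3, 6, 5, 2, 7, 1, 4]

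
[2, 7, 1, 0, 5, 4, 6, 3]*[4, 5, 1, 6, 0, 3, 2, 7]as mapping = [0→1, 1→7, 2→5, 3→4, 4→3, 5→0, 6→2, 7→6]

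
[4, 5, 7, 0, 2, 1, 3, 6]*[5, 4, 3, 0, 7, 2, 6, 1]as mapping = [0→7, 1→2, 2→1, 3→5, 4→3, 5→4, 6→0, 7→6]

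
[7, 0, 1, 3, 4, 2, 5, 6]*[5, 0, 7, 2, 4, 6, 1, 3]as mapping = [0→3, 1→5, 2→0, 3→2, 4→4, 5→7, 6→6, 7→1]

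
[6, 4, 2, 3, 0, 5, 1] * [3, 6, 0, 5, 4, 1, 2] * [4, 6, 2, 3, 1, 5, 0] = [2, 1, 4, 5, 3, 6, 0]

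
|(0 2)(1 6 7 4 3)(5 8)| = 10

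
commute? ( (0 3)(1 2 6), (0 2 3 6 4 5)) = no: (0 3)(1 2 6)*(0 2 3 6 4 5) = (0 6 1 3 2 4 5), (0 2 3 6 4 5)*(0 3)(1 2 6) = (0 6 4 5 3 1 2)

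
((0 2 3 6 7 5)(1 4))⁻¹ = (0 5 7 6 3 2)(1 4)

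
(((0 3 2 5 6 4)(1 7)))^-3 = (0 5)(1 7)(2 4)(3 6)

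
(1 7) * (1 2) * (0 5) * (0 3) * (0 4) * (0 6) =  (0 5 3 4 6) (1 7 2) 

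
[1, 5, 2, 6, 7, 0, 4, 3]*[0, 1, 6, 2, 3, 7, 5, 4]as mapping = [0→1, 1→7, 2→6, 3→5, 4→4, 5→0, 6→3, 7→2]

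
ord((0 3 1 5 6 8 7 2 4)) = 9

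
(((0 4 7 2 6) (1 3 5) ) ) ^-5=(1 3 5) 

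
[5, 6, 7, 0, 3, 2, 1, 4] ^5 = [3, 6, 5, 4, 7, 0, 1, 2] 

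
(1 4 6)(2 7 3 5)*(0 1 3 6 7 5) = (0 1 4 7 6 3)(2 5)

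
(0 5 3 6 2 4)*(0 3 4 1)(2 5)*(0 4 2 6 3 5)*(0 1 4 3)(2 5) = (0 6 1 3)(2 4)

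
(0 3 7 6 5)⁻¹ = (0 5 6 7 3)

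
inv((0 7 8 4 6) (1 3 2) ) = (0 6 4 8 7) (1 2 3) 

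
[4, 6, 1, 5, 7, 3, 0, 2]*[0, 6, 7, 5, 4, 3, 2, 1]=[4, 2, 6, 3, 1, 5, 0, 7]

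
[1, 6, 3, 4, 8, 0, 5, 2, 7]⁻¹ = [5, 0, 7, 2, 3, 6, 1, 8, 4]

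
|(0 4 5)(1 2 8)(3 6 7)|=3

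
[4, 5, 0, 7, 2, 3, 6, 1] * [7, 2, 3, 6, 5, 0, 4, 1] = [5, 0, 7, 1, 3, 6, 4, 2]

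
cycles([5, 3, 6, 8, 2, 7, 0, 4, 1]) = (0 5 7 4 2 6)(1 3 8)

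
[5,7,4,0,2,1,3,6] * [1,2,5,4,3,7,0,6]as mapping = [0→7,1→6,2→3,3→1,4→5,5→2,6→4,7→0]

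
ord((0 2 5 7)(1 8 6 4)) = 4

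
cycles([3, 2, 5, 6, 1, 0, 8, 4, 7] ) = (0 3 6 8 7 4 1 2 5) 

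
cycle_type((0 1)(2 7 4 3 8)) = 2.5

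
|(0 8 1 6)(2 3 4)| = 12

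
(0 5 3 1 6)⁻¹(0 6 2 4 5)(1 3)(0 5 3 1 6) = (0 2 4 3 5)(1 6)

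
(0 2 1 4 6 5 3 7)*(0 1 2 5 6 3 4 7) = (0 5 4 3)(1 7)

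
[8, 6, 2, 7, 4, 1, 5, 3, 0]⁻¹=[8, 5, 2, 7, 4, 6, 1, 3, 0]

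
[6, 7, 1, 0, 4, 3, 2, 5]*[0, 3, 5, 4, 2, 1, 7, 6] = [7, 6, 3, 0, 2, 4, 5, 1]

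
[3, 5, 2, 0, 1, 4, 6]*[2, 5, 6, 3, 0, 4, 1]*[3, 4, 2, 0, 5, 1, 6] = [0, 5, 6, 2, 1, 3, 4]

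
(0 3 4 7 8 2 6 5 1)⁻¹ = (0 1 5 6 2 8 7 4 3)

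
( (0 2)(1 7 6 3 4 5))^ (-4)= (1 6 4)(3 5 7)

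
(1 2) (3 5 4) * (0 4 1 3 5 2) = (0 4 5 1) (2 3) 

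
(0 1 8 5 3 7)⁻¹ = (0 7 3 5 8 1)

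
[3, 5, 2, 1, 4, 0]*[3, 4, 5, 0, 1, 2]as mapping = [0→0, 1→2, 2→5, 3→4, 4→1, 5→3]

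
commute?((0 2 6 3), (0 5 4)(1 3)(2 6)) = no:(0 2 6 3) * (0 5 4)(1 3)(2 6) = (0 6 1 3 5 4), (0 5 4)(1 3)(2 6) * (0 2 6 3) = (0 5 4 2 3 1)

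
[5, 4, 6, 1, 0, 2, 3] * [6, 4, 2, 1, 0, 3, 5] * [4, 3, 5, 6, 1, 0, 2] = [6, 4, 0, 1, 2, 5, 3]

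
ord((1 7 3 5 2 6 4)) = 7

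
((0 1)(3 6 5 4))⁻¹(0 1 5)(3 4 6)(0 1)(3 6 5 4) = (0 4 1)(3 5 6)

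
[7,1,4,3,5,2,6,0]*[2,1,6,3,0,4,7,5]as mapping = [0→5,1→1,2→0,3→3,4→4,5→6,6→7,7→2]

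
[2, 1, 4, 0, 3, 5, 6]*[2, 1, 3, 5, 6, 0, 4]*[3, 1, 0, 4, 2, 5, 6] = [4, 1, 6, 0, 5, 3, 2]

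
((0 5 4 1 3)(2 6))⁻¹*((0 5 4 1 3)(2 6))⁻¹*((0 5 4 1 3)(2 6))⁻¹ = (0 4 3 5 1)(2 6)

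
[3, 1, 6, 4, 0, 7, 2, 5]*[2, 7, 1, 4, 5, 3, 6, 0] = [4, 7, 6, 5, 2, 0, 1, 3]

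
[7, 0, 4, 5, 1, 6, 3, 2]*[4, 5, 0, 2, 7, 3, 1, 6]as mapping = [0→6, 1→4, 2→7, 3→3, 4→5, 5→1, 6→2, 7→0]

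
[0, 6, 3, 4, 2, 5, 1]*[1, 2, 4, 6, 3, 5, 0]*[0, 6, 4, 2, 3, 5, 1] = [6, 0, 1, 2, 3, 5, 4]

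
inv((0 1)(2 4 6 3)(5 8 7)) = (0 1)(2 3 6 4)(5 7 8)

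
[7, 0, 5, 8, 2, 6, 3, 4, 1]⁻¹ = [1, 8, 4, 6, 7, 2, 5, 0, 3]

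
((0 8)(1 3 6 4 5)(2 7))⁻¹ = (0 8)(1 5 4 6 3)(2 7)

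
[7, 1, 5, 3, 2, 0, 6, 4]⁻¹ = [5, 1, 4, 3, 7, 2, 6, 0]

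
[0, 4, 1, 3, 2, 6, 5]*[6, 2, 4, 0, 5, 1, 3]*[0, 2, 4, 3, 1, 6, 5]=[5, 6, 4, 0, 1, 3, 2]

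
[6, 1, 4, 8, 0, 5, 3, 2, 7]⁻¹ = [4, 1, 7, 6, 2, 5, 0, 8, 3]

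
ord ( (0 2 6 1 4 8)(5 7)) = 6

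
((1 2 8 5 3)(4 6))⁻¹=(1 3 5 8 2)(4 6)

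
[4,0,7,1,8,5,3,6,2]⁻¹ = [1,3,8,6,0,5,7,2,4]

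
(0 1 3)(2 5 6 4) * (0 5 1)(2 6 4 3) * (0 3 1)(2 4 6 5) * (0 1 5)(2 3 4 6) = (0 4)(1 6 5 2)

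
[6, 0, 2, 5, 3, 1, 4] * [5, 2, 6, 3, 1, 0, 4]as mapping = [0→4, 1→5, 2→6, 3→0, 4→3, 5→2, 6→1]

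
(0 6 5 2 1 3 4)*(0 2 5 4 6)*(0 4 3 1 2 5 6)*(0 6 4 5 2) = (0 5 4 2)(3 6)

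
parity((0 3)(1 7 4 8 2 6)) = even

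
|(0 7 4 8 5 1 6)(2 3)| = 14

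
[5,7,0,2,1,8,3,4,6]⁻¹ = [2,4,3,6,7,0,8,1,5]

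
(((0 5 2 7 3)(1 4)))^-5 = (1 4)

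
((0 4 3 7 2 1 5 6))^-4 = (0 2)(1 4)(3 5)(6 7)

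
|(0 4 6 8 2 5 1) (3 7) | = 14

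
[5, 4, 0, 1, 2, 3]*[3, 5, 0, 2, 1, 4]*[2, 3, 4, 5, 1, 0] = [1, 3, 5, 0, 2, 4]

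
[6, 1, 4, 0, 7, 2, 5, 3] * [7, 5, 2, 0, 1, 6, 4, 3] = [4, 5, 1, 7, 3, 2, 6, 0]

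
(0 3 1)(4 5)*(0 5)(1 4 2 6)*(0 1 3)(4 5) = (1 4)(2 6 3 5)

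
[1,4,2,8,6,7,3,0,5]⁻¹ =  [7,0,2,6,1,8,4,5,3]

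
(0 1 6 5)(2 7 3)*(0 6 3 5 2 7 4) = (0 1 3 7 5 6 2 4)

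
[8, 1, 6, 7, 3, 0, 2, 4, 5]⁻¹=[5, 1, 6, 4, 7, 8, 2, 3, 0]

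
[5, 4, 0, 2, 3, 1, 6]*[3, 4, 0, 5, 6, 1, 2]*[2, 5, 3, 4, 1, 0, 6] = [5, 6, 4, 2, 0, 1, 3]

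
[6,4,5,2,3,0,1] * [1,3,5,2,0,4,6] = [6,0,4,5,2,1,3]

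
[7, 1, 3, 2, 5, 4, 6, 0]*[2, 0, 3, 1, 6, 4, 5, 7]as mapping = [0→7, 1→0, 2→1, 3→3, 4→4, 5→6, 6→5, 7→2]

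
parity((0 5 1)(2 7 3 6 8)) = even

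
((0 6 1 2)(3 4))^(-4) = ()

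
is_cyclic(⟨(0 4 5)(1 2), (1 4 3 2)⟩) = no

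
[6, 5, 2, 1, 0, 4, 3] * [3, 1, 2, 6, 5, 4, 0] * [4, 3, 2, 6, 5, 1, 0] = [4, 5, 2, 3, 6, 1, 0]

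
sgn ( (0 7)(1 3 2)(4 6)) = 1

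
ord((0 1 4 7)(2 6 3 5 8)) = 20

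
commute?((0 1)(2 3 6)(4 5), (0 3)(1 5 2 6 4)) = no:(0 1)(2 3 6)(4 5) * (0 3)(1 5 2 6 4) = (0 5 1 3 4 2), (0 3)(1 5 2 6 4) * (0 1)(2 3 6)(4 5) = (0 6 5 3 1 4)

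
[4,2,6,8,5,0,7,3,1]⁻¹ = [5,8,1,7,0,4,2,6,3]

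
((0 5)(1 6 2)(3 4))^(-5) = (0 5)(1 6 2)(3 4)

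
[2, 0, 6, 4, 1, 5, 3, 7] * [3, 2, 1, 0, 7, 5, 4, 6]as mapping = [0→1, 1→3, 2→4, 3→7, 4→2, 5→5, 6→0, 7→6]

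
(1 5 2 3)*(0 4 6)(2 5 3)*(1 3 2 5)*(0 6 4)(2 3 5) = (1 3 5)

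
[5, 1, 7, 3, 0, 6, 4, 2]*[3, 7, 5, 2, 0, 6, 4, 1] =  [6, 7, 1, 2, 3, 4, 0, 5]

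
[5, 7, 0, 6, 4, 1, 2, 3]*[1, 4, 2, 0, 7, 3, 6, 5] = [3, 5, 1, 6, 7, 4, 2, 0]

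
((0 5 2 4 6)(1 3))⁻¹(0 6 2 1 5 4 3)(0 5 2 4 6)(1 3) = (0 4 3 2 6 1 5)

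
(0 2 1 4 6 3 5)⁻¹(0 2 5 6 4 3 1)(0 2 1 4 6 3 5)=(0 3 6 5 4 2 1)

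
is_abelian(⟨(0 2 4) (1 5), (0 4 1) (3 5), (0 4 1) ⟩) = no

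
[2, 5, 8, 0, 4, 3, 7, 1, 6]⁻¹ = [3, 7, 0, 5, 4, 1, 8, 6, 2]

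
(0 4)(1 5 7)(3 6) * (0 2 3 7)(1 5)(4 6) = (0 6 7 5)(2 3 4)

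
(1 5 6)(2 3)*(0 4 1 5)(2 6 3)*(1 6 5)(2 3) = (0 4 6 1)(2 3 5)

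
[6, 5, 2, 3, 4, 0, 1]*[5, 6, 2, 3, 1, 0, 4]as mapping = [0→4, 1→0, 2→2, 3→3, 4→1, 5→5, 6→6]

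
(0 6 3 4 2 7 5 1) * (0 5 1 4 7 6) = (1 5 4 2 6 3 7)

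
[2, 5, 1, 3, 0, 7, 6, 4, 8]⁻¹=[4, 2, 0, 3, 7, 1, 6, 5, 8]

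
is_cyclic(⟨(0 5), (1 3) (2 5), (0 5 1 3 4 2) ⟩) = no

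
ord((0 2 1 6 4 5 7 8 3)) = 9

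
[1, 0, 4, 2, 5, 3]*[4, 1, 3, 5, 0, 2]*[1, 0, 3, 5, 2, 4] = [0, 2, 1, 5, 3, 4]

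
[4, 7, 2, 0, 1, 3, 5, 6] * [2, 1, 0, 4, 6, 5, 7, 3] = [6, 3, 0, 2, 1, 4, 5, 7]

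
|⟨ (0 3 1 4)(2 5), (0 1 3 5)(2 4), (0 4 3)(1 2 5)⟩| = 360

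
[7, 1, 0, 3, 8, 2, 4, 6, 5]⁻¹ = [2, 1, 5, 3, 6, 8, 7, 0, 4]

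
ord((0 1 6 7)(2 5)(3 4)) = 4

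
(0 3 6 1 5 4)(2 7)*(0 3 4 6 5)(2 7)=(0 4 3 5 6 1)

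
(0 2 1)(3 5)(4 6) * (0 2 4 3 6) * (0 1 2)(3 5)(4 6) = (0 6 5 4 1)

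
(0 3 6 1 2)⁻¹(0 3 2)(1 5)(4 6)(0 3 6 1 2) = (0 3 6)(1 4)(2 5)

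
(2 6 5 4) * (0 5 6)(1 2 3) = (0 5 4 3 1 2)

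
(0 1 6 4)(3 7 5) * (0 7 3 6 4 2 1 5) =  (0 5 6 2 1 4 7)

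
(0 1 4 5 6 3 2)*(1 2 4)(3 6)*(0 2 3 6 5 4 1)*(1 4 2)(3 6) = (0 6 5 3 4 2 1)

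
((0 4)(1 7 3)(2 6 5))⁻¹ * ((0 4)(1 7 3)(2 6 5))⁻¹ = (1 7 3)(2 6 5)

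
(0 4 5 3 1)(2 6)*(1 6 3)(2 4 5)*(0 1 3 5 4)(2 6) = (0 4 6)(2 5 3)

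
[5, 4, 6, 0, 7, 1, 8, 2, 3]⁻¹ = [3, 5, 7, 8, 1, 0, 2, 4, 6]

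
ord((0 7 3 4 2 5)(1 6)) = 6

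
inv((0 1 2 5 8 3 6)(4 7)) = (0 6 3 8 5 2 1)(4 7)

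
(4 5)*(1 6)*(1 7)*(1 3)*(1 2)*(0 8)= (0 8)(1 6 7 3 2)(4 5)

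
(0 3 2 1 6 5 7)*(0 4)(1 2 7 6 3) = (0 1 3 7 4)(5 6)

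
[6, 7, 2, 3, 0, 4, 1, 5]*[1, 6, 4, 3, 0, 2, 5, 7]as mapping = [0→5, 1→7, 2→4, 3→3, 4→1, 5→0, 6→6, 7→2]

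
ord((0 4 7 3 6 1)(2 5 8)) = 6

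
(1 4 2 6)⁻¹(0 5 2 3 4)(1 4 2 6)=(0 5 6 3 2)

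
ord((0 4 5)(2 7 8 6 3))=15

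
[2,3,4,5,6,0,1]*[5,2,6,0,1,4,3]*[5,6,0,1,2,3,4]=[4,5,6,2,1,3,0]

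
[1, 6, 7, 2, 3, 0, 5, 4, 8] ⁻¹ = [5, 0, 3, 4, 7, 6, 1, 2, 8] 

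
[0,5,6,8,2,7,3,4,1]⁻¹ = [0,8,4,6,7,1,2,5,3]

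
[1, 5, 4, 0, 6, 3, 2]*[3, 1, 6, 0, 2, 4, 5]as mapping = [0→1, 1→4, 2→2, 3→3, 4→5, 5→0, 6→6]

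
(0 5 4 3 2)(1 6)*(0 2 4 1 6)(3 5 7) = (0 7 3 4 5 1)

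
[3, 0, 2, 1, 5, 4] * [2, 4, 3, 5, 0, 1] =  [5, 2, 3, 4, 1, 0]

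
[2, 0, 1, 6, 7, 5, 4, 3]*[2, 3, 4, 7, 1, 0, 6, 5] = [4, 2, 3, 6, 5, 0, 1, 7]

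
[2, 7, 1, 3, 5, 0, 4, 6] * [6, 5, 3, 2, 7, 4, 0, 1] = [3, 1, 5, 2, 4, 6, 7, 0]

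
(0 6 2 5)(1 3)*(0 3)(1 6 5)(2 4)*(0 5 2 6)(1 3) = (0 2 3)(1 5)(4 6)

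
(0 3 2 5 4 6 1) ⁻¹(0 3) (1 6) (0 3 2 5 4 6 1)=(0 1) (2 3) 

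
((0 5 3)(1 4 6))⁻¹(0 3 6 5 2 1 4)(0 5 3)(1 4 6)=(0 1 3 2 4 6 5)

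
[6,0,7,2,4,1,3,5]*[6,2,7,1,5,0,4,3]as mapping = [0→4,1→6,2→3,3→7,4→5,5→2,6→1,7→0]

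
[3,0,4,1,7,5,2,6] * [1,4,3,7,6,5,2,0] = [7,1,6,4,0,5,3,2]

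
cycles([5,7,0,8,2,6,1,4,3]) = (0 5 6 1 7 4 2) (3 8) 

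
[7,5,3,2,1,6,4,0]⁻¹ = [7,4,3,2,6,1,5,0]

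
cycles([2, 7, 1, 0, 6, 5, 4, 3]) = (0 2 1 7 3)(4 6)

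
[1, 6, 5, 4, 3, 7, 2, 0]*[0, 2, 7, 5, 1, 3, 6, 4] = [2, 6, 3, 1, 5, 4, 7, 0]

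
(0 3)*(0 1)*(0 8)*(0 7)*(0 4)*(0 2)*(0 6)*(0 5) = (0 3 1 8 7 4 2 6 5)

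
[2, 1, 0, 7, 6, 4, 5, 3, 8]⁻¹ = [2, 1, 0, 7, 5, 6, 4, 3, 8]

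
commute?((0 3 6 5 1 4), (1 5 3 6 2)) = no:(0 3 6 5 1 4) * (1 5 3 6 2) = (0 6 3 2 1 4), (1 5 3 6 2) * (0 3 6 5 1 4) = (0 3 5 6 2 4)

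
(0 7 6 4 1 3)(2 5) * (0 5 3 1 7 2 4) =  (0 2 3 5 4 7 6)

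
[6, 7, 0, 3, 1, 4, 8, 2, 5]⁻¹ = [2, 4, 7, 3, 5, 8, 0, 1, 6]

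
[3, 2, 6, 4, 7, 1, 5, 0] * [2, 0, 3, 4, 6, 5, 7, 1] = [4, 3, 7, 6, 1, 0, 5, 2]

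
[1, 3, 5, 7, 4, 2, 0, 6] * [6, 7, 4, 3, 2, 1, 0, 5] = [7, 3, 1, 5, 2, 4, 6, 0]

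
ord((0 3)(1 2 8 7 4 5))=6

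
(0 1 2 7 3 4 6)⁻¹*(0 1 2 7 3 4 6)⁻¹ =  (0 4 7 1 6 3 2)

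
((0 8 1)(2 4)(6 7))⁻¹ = (0 1 8)(2 4)(6 7)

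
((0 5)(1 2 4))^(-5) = (0 5)(1 2 4)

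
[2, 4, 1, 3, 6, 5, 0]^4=[6, 2, 0, 3, 1, 5, 4]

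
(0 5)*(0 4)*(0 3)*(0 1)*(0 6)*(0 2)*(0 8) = (0 5 4 3 1 6 2 8) 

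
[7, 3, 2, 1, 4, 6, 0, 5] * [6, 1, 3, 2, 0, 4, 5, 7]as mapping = [0→7, 1→2, 2→3, 3→1, 4→0, 5→5, 6→6, 7→4]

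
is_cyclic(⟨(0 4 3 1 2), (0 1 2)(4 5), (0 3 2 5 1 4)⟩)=no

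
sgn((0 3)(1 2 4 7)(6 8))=-1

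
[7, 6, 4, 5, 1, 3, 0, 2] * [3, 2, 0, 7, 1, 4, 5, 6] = [6, 5, 1, 4, 2, 7, 3, 0]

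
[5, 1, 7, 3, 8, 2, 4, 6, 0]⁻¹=[8, 1, 5, 3, 6, 0, 7, 2, 4]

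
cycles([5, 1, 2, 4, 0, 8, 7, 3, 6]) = (0 5 8 6 7 3 4)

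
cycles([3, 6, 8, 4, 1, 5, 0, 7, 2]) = (0 3 4 1 6) (2 8) 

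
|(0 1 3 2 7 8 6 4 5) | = 9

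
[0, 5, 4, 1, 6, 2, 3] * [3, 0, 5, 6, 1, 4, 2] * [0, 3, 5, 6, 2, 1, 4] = [6, 2, 3, 0, 5, 1, 4]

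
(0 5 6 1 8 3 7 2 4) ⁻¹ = (0 4 2 7 3 8 1 6 5) 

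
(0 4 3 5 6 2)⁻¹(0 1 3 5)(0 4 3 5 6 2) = (1 5 6 4)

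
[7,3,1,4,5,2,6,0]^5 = [7,1,2,3,4,5,6,0]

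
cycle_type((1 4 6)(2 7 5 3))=3.4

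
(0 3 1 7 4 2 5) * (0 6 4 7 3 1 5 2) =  (0 1 3 5 6 4)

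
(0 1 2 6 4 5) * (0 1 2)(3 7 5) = (0 2 6 4 3 7 5 1)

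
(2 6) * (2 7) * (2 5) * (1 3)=(1 3)(2 6 7 5)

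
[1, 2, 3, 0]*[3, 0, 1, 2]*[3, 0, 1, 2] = [3, 0, 1, 2]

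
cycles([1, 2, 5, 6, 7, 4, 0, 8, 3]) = (0 1 2 5 4 7 8 3 6)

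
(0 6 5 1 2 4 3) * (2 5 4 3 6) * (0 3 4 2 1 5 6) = (0 1 6 2 4)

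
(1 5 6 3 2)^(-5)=()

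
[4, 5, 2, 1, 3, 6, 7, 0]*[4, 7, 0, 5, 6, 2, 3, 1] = [6, 2, 0, 7, 5, 3, 1, 4]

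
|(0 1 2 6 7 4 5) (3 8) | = 14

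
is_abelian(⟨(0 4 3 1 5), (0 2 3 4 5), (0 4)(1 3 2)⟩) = no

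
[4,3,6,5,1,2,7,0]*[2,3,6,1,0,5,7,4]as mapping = [0→0,1→1,2→7,3→5,4→3,5→6,6→4,7→2]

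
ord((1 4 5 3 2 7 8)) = 7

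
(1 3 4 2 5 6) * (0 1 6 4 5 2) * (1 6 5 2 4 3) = (0 6 5 3 2 4)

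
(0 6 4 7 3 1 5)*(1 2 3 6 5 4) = (0 5)(1 4 7 6)(2 3)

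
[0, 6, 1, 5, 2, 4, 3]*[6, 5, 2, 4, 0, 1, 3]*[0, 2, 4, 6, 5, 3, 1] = [1, 6, 3, 2, 4, 0, 5]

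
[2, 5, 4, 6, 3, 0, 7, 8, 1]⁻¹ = [5, 8, 0, 4, 2, 1, 3, 6, 7]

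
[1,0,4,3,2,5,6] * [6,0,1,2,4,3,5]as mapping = [0→0,1→6,2→4,3→2,4→1,5→3,6→5]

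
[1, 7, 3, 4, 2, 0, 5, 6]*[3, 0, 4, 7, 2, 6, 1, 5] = [0, 5, 7, 2, 4, 3, 6, 1]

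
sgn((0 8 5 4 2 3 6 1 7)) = 1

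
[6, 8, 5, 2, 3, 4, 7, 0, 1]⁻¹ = [7, 8, 3, 4, 5, 2, 0, 6, 1]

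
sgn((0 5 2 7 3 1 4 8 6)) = 1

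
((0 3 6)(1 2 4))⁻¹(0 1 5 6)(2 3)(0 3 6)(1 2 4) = (0 3 2 5)(4 6)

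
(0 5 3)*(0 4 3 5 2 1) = (0 2 1)(3 4)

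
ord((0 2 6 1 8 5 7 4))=8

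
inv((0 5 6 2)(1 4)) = (0 2 6 5)(1 4)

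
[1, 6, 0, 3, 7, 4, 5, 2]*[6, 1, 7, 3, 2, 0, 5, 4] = [1, 5, 6, 3, 4, 2, 0, 7]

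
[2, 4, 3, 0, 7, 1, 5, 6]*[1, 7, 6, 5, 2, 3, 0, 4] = [6, 2, 5, 1, 4, 7, 3, 0]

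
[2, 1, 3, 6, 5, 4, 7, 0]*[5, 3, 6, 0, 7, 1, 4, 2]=[6, 3, 0, 4, 1, 7, 2, 5]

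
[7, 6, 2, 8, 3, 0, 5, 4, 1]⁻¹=[5, 8, 2, 4, 7, 6, 1, 0, 3]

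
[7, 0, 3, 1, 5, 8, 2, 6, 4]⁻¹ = [1, 3, 6, 2, 8, 4, 7, 0, 5]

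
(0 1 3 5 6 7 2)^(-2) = (0 7 5 1 2 6 3)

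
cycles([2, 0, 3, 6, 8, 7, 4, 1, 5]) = (0 2 3 6 4 8 5 7 1)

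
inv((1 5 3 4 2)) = (1 2 4 3 5)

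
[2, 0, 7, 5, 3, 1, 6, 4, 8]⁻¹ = [1, 5, 0, 4, 7, 3, 6, 2, 8]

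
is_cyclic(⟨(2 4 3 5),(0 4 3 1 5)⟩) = no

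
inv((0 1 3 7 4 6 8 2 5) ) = (0 5 2 8 6 4 7 3 1) 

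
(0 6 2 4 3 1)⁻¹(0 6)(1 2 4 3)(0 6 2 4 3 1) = (0 4 3 1)(2 6)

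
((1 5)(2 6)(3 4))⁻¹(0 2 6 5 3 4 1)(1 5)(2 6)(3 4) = (0 6 2 1 4 3 5)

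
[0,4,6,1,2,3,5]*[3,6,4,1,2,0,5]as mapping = [0→3,1→2,2→5,3→6,4→4,5→1,6→0]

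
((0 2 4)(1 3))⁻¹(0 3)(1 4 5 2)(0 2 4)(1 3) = (0 5 4 3)(1 2)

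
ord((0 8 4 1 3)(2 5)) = 10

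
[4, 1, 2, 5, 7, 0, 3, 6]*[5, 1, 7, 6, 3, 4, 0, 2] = [3, 1, 7, 4, 2, 5, 6, 0]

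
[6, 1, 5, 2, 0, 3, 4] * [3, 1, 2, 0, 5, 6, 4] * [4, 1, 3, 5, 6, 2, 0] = [6, 1, 0, 3, 5, 4, 2]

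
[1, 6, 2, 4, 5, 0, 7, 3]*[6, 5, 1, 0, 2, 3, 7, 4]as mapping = [0→5, 1→7, 2→1, 3→2, 4→3, 5→6, 6→4, 7→0]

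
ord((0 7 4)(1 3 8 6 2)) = 15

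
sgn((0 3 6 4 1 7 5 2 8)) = 1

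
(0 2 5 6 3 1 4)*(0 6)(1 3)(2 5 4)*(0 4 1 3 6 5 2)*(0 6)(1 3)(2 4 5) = (0 4 2 3)(1 6)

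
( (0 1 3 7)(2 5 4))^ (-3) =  (0 1 3 7)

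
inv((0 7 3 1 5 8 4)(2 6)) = (0 4 8 5 1 3 7)(2 6)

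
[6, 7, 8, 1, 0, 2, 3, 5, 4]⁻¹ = [4, 3, 5, 6, 8, 7, 0, 1, 2]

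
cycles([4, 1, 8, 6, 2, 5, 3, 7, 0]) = (0 4 2 8)(3 6)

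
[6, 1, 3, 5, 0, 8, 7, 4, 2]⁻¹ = [4, 1, 8, 2, 7, 3, 0, 6, 5]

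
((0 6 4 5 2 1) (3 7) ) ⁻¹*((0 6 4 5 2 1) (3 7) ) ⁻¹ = (0 2 4) (1 5 6) 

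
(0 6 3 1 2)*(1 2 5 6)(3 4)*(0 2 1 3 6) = (0 3 1 5)(4 6)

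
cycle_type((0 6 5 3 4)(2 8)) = 2.5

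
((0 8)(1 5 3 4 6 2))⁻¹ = (0 8)(1 2 6 4 3 5)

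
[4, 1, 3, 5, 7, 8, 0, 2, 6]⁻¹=[6, 1, 7, 2, 0, 3, 8, 4, 5]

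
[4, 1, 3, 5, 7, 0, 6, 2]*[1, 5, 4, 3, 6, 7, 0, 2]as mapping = [0→6, 1→5, 2→3, 3→7, 4→2, 5→1, 6→0, 7→4]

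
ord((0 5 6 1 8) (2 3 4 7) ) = 20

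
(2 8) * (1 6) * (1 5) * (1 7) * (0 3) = (0 3)(1 6 5 7)(2 8)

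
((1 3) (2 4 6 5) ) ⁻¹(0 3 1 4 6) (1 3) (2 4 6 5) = (0 1 3 6 5) 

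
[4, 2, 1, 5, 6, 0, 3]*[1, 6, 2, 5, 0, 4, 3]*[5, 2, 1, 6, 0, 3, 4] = [5, 1, 4, 0, 6, 2, 3]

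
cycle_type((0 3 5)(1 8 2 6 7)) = 3.5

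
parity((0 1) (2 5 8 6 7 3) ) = even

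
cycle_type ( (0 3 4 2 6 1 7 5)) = 8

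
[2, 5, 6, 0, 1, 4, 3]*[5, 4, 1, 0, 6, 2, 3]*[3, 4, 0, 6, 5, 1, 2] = [4, 0, 6, 1, 5, 2, 3]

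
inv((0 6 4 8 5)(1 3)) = (0 5 8 4 6)(1 3)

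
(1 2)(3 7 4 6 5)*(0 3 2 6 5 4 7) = (0 3)(1 6 4 5 2)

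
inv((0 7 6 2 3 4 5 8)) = (0 8 5 4 3 2 6 7)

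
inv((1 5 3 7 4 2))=(1 2 4 7 3 5)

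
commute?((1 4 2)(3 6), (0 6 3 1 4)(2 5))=no:(1 4 2)(3 6) * (0 6 3 1 4)(2 5)=(0 6 1)(2 4 5), (0 6 3 1 4)(2 5) * (1 4 2)(3 6)=(0 3 4)(1 2 5)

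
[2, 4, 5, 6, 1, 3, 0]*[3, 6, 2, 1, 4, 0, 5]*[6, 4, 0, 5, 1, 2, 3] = [0, 1, 6, 2, 3, 4, 5]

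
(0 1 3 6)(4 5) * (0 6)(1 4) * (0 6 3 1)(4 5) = (0 5)(3 6)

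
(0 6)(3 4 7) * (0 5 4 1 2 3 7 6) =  (1 2 3)(4 6 5)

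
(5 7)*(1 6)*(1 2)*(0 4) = (0 4)(1 6 2)(5 7)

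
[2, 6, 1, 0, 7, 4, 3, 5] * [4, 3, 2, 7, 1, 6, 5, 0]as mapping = [0→2, 1→5, 2→3, 3→4, 4→0, 5→1, 6→7, 7→6]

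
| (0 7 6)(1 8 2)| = 3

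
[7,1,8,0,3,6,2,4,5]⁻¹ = [3,1,6,4,7,8,5,0,2]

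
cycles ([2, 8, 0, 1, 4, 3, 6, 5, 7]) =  (0 2)(1 8 7 5 3)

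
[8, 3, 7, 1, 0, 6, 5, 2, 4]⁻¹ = [4, 3, 7, 1, 8, 6, 5, 2, 0]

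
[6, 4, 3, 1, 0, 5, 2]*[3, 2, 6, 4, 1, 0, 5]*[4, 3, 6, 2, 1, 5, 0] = [5, 3, 1, 6, 2, 4, 0]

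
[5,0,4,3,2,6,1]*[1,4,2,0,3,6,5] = [6,1,3,0,2,5,4]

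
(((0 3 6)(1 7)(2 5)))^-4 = (0 6 3)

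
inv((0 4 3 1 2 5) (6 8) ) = (0 5 2 1 3 4) (6 8) 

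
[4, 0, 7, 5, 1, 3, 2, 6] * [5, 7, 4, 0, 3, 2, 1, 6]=[3, 5, 6, 2, 7, 0, 4, 1]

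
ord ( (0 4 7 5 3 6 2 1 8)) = 9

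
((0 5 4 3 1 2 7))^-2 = (0 2 3 5 7 1 4)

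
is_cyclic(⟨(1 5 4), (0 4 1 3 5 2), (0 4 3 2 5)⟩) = no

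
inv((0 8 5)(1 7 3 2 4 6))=(0 5 8)(1 6 4 2 3 7)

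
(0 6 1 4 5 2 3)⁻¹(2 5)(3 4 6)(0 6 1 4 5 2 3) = (0 5 1)(2 3)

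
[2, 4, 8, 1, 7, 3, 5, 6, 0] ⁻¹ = [8, 3, 0, 5, 1, 6, 7, 4, 2] 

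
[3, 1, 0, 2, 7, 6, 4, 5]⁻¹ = [2, 1, 3, 0, 6, 7, 5, 4]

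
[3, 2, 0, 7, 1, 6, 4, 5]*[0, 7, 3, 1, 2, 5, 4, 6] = [1, 3, 0, 6, 7, 4, 2, 5]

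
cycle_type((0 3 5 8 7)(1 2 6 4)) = 4.5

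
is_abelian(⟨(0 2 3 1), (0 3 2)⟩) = no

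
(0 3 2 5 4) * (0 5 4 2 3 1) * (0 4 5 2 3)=(0 1 4 2 5 3) 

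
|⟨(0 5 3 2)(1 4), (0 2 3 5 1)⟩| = 360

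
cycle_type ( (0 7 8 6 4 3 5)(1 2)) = 2.7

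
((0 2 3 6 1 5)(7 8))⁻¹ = (0 5 1 6 3 2)(7 8)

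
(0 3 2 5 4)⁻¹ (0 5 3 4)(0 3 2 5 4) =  (0 3 4 2)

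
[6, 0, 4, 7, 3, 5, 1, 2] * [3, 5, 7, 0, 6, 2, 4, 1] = [4, 3, 6, 1, 0, 2, 5, 7]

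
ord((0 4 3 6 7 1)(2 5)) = 6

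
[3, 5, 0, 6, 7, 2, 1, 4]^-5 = [3, 5, 0, 6, 7, 2, 1, 4]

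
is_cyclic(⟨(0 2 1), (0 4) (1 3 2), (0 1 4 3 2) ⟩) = no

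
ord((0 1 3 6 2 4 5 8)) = 8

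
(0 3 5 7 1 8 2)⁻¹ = (0 2 8 1 7 5 3)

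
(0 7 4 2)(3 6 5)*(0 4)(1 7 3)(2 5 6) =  (0 3 2 4 5 1 7)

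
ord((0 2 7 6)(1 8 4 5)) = 4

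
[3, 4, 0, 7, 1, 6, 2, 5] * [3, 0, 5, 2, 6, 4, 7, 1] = [2, 6, 3, 1, 0, 7, 5, 4]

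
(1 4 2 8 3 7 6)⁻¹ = (1 6 7 3 8 2 4)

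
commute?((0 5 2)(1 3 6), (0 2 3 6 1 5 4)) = no:(0 5 2)(1 3 6) * (0 2 3 6 1 5 4) = (0 4)(1 6 5 3), (0 2 3 6 1 5 4) * (0 5 2)(1 3 6) = (1 2 6 3)(4 5)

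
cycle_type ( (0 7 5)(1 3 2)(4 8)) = 2.3^2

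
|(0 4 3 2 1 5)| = 6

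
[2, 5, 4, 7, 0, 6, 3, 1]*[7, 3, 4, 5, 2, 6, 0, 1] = [4, 6, 2, 1, 7, 0, 5, 3]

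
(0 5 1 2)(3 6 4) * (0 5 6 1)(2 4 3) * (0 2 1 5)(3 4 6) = (0 3 5 2)(1 6 4)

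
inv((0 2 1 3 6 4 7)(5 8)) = (0 7 4 6 3 1 2)(5 8)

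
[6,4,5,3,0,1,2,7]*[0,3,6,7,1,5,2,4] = [2,1,5,7,0,3,6,4]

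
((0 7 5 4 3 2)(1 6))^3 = (0 4)(1 6)(2 5)(3 7)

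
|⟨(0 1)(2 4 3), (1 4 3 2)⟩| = 120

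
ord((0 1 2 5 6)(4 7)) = 10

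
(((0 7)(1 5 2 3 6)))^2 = (1 2 6 5 3)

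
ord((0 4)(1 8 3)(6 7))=6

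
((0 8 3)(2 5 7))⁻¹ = (0 3 8)(2 7 5)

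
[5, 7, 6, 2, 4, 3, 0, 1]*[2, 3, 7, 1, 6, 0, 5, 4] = [0, 4, 5, 7, 6, 1, 2, 3]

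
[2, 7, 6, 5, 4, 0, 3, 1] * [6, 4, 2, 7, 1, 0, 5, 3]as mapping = [0→2, 1→3, 2→5, 3→0, 4→1, 5→6, 6→7, 7→4]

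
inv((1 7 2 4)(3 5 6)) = (1 4 2 7)(3 6 5)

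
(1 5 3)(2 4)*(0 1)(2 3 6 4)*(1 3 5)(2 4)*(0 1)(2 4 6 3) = (0 2 6 4 5 3 1)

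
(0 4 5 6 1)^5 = ()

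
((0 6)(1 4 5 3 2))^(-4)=(1 4 5 3 2)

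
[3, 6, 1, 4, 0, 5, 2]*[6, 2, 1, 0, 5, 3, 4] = [0, 4, 2, 5, 6, 3, 1]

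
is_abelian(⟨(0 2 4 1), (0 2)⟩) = no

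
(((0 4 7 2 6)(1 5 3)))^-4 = (0 4 7 2 6)(1 3 5)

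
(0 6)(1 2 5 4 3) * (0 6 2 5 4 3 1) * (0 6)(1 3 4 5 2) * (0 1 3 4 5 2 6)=(0 3)(1 6)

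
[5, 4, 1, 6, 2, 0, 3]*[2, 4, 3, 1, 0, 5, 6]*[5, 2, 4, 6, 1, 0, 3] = [0, 5, 1, 3, 6, 4, 2]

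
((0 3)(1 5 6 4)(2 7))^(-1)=(0 3)(1 4 6 5)(2 7)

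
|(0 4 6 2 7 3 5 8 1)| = 9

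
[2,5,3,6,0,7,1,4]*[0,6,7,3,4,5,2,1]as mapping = [0→7,1→5,2→3,3→2,4→0,5→1,6→6,7→4]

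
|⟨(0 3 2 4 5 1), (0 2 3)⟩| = 720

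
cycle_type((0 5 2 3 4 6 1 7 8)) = 9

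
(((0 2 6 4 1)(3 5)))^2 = (0 6 1 2 4)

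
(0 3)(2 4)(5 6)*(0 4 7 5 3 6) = (0 6 3 4 2 7 5)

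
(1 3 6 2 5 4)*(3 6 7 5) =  (1 6 2 3 7 5 4)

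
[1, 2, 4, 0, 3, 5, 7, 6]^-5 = [0, 1, 2, 3, 4, 5, 7, 6]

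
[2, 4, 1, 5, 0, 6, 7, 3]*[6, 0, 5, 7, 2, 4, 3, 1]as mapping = [0→5, 1→2, 2→0, 3→4, 4→6, 5→3, 6→1, 7→7]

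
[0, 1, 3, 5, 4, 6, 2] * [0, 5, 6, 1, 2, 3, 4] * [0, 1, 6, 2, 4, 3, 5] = [0, 3, 1, 2, 6, 4, 5]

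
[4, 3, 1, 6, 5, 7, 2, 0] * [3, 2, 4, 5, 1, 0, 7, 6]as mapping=[0→1, 1→5, 2→2, 3→7, 4→0, 5→6, 6→4, 7→3]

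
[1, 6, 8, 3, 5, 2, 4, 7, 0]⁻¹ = [8, 0, 5, 3, 6, 4, 1, 7, 2]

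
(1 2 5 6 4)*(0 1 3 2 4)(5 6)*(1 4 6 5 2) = (0 4 3 1 6)(2 5)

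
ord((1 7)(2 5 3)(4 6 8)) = 6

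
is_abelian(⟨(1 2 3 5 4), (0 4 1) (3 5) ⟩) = no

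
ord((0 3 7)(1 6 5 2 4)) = 15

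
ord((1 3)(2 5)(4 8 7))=6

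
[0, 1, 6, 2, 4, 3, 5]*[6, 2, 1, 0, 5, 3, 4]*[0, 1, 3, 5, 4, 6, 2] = [2, 3, 4, 1, 6, 0, 5]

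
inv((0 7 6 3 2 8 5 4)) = (0 4 5 8 2 3 6 7)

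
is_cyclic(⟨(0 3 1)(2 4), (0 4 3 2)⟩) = no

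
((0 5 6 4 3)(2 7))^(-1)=(0 3 4 6 5)(2 7)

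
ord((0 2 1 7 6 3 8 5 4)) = 9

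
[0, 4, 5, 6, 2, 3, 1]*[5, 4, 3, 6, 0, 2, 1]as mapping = [0→5, 1→0, 2→2, 3→1, 4→3, 5→6, 6→4]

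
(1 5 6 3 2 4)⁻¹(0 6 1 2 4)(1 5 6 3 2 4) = (0 3 5 4 1)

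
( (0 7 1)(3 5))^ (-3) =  (3 5)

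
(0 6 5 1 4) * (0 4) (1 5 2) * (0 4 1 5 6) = (1 4) (2 5 6) 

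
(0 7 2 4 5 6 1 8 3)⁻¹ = (0 3 8 1 6 5 4 2 7)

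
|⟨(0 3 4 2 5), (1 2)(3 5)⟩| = 360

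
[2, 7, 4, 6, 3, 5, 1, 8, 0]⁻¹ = [8, 6, 0, 4, 2, 5, 3, 1, 7]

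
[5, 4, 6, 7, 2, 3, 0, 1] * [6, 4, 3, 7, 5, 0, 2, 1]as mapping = [0→0, 1→5, 2→2, 3→1, 4→3, 5→7, 6→6, 7→4]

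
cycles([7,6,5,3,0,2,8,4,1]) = (0 7 4)(1 6 8)(2 5)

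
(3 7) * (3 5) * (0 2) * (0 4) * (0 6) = (0 2 4 6)(3 7 5)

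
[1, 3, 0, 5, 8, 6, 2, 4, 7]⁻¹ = [2, 0, 6, 1, 7, 3, 5, 8, 4]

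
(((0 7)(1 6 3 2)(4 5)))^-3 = (0 7)(1 6 3 2)(4 5)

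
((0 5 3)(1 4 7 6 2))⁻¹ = (0 3 5)(1 2 6 7 4)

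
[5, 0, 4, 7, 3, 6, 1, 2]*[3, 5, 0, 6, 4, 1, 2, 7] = [1, 3, 4, 7, 6, 2, 5, 0]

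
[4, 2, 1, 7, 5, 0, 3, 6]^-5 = [4, 2, 1, 7, 5, 0, 3, 6]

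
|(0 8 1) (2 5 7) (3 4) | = 6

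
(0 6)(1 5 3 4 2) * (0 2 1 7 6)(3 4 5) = (1 3 5 4)(2 7 6)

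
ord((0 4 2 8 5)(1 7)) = 10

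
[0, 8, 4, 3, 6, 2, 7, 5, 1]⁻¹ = [0, 8, 5, 3, 2, 7, 4, 6, 1]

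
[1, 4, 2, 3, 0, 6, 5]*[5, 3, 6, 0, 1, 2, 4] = [3, 1, 6, 0, 5, 4, 2]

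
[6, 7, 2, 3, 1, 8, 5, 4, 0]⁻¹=[8, 4, 2, 3, 7, 6, 0, 1, 5]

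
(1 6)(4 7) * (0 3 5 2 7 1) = (0 3 5 2 7 4 1 6)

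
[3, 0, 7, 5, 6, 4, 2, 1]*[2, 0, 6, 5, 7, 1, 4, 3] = [5, 2, 3, 1, 4, 7, 6, 0]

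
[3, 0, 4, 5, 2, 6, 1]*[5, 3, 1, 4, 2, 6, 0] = [4, 5, 2, 6, 1, 0, 3]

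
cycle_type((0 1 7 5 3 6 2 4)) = 8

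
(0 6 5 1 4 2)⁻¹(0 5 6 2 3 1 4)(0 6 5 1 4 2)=(0 3 4 2 6 1 5)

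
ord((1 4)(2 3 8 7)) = 4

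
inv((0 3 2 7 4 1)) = (0 1 4 7 2 3)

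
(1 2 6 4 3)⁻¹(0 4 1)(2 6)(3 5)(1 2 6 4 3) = (0 3 2)(1 5)(4 6)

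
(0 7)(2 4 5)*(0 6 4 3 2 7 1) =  (0 1)(2 3)(4 5 7 6)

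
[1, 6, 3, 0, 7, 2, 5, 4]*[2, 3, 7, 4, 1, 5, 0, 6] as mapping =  [0→3, 1→0, 2→4, 3→2, 4→6, 5→7, 6→5, 7→1] 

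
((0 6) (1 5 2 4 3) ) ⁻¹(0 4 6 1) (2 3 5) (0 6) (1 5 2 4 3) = (0 5 6 3) (1 2 4) 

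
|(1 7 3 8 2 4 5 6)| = 8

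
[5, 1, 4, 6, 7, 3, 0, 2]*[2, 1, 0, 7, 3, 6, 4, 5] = [6, 1, 3, 4, 5, 7, 2, 0]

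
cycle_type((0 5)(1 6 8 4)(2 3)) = 2^2.4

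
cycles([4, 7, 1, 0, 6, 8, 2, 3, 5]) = (0 4 6 2 1 7 3)(5 8)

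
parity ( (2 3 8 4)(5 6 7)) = odd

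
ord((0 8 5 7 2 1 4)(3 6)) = 14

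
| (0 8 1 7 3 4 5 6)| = 8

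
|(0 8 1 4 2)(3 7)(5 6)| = 10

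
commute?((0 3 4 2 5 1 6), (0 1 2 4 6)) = no:(0 3 4 2 5 1 6)*(0 1 2 4 6) = (0 3 6 1)(2 5), (0 1 2 4 6)*(0 3 4 2 5 1 6) = (0 6 3 4)(1 5)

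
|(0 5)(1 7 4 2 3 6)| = 6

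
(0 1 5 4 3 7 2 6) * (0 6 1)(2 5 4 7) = (1 4 3 2)(5 7)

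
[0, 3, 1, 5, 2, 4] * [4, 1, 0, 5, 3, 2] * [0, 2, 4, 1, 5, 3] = [5, 3, 2, 4, 0, 1]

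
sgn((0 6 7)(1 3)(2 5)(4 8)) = -1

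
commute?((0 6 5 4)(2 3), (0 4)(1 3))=no:(0 6 5 4)(2 3)*(0 4)(1 3)=(0 6 5)(1 3 2), (0 4)(1 3)*(0 6 5 4)(2 3)=(1 2 3)(4 6 5)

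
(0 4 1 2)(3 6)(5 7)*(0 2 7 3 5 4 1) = (0 1 7 4)(3 6 5)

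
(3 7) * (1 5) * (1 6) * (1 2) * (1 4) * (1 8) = (1 5 6 2 4 8)(3 7)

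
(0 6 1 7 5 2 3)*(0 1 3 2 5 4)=(0 6 3 1 7 4)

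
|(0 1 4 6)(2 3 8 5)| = 4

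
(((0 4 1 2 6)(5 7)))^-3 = (0 1 6 4 2)(5 7)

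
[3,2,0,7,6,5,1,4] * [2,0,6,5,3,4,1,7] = [5,6,2,7,1,4,0,3]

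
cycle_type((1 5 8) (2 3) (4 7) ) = 2^2.3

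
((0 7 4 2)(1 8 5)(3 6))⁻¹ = (0 2 4 7)(1 5 8)(3 6)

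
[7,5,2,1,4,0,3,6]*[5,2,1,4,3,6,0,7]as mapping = [0→7,1→6,2→1,3→2,4→3,5→5,6→4,7→0]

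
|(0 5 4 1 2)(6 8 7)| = 15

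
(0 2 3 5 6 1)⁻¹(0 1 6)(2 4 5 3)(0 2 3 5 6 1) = (0 1 2)(3 4 6 5)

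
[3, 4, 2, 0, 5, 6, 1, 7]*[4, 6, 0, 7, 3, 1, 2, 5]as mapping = [0→7, 1→3, 2→0, 3→4, 4→1, 5→2, 6→6, 7→5]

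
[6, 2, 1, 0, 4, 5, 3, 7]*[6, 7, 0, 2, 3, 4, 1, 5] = [1, 0, 7, 6, 3, 4, 2, 5]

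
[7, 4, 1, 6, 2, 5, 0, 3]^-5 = [6, 4, 1, 7, 2, 5, 3, 0]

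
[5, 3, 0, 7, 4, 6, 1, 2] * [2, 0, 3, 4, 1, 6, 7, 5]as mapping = [0→6, 1→4, 2→2, 3→5, 4→1, 5→7, 6→0, 7→3]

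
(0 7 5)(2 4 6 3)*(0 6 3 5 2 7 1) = (0 1)(2 4 3 7)(5 6)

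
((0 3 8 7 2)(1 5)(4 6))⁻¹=(0 2 7 8 3)(1 5)(4 6)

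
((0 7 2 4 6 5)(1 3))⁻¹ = (0 5 6 4 2 7)(1 3)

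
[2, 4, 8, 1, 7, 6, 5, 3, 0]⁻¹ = [8, 3, 0, 7, 1, 6, 5, 4, 2]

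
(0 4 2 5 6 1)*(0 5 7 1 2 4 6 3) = (0 6 2 7 1 5 3)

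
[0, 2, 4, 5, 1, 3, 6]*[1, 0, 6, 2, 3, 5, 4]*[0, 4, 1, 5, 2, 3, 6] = [4, 6, 5, 3, 0, 1, 2]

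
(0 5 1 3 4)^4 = (0 4 3 1 5)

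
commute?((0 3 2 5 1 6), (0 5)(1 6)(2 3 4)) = no:(0 3 2 5 1 6)*(0 5)(1 6)(2 3 4) = (0 4 2)(5 6), (0 5)(1 6)(2 3 4)*(0 3 2 5 1 6) = (0 1)(3 4 5)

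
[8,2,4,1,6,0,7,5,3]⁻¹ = [5,3,1,8,2,7,4,6,0]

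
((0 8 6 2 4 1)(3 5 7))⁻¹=(0 1 4 2 6 8)(3 7 5)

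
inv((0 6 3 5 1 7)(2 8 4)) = (0 7 1 5 3 6)(2 4 8)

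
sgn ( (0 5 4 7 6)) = 1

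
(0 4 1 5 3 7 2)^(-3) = (0 3 4 7 1 2 5)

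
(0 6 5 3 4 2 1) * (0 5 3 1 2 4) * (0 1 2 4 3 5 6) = (1 6 5 2 4 3) 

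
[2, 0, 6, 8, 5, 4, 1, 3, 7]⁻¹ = [1, 6, 0, 7, 5, 4, 2, 8, 3]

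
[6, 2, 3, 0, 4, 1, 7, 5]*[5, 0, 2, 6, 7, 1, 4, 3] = [4, 2, 6, 5, 7, 0, 3, 1] 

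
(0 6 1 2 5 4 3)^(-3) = (0 5 6 4 1 3 2)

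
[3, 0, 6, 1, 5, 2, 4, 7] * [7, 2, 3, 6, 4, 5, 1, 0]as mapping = [0→6, 1→7, 2→1, 3→2, 4→5, 5→3, 6→4, 7→0]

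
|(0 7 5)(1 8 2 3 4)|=15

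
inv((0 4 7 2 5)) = (0 5 2 7 4)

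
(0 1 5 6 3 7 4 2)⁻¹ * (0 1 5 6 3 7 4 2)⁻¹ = (0 4 3 5)(1 2 7 6)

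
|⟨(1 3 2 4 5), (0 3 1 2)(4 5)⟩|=360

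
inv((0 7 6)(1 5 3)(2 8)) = (0 6 7)(1 3 5)(2 8)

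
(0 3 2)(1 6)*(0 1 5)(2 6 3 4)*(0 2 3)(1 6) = (0 4 3 1)(2 6 5)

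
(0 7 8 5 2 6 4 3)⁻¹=(0 3 4 6 2 5 8 7)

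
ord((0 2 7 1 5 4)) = 6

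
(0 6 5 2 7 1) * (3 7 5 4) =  (0 6 4 3 7 1)(2 5)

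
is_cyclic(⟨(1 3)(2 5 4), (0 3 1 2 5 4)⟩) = no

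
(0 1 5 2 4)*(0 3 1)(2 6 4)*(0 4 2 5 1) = (0 4 3)(2 5 6)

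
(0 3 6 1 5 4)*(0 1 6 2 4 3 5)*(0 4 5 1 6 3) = (0 1 4 6 3 2 5)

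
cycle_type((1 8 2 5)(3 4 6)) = 3.4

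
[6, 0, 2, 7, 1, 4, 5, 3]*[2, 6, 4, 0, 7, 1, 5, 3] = [5, 2, 4, 3, 6, 7, 1, 0]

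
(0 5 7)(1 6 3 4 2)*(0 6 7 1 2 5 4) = (0 4 5 1 7 6 3)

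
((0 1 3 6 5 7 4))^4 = (0 5 1 7 3 4 6)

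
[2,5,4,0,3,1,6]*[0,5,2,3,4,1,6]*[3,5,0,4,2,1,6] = [0,5,2,3,4,1,6]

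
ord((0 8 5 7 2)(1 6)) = 10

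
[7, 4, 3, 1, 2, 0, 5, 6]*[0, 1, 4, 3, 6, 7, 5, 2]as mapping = [0→2, 1→6, 2→3, 3→1, 4→4, 5→0, 6→7, 7→5]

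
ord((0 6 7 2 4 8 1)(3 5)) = 14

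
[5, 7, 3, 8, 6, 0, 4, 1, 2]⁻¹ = [5, 7, 8, 2, 6, 0, 4, 1, 3]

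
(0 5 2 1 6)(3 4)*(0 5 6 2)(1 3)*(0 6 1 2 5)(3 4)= (0 1 5 6)(2 4)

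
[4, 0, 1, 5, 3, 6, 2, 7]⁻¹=[1, 2, 6, 4, 0, 3, 5, 7]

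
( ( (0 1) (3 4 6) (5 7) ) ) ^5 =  (0 1) (3 6 4) (5 7) 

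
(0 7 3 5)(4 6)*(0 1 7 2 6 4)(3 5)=(0 2 6)(1 7 5)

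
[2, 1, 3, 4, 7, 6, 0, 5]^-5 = [3, 1, 4, 7, 5, 0, 2, 6]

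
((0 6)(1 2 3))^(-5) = (0 6)(1 2 3)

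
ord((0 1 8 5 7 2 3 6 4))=9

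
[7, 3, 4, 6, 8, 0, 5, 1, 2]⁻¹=[5, 7, 8, 1, 2, 6, 3, 0, 4]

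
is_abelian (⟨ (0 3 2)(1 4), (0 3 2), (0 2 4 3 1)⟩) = no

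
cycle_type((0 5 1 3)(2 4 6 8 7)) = 4.5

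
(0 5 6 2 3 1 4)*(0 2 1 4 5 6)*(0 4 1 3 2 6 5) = (0 5 4 6 3 1)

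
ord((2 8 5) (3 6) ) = 6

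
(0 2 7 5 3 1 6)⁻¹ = (0 6 1 3 5 7 2)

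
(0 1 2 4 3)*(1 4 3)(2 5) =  (0 4 1 5 2 3)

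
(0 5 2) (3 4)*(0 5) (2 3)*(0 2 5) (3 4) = (0 2) (4 5) 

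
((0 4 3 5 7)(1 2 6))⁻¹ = (0 7 5 3 4)(1 6 2)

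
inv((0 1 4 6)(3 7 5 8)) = (0 6 4 1)(3 8 5 7)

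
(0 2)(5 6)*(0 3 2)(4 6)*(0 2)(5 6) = (0 2 3)(4 5)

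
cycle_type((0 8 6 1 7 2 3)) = 7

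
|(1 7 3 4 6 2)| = 6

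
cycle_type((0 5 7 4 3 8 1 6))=8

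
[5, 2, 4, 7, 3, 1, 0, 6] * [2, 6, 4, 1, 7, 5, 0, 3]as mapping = [0→5, 1→4, 2→7, 3→3, 4→1, 5→6, 6→2, 7→0]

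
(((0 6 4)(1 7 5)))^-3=()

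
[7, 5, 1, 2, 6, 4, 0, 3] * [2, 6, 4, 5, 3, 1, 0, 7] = [7, 1, 6, 4, 0, 3, 2, 5]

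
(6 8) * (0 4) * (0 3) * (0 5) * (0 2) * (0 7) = (0 4 3 5 2 7)(6 8)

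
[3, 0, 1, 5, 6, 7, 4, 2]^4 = [2, 7, 5, 1, 4, 0, 6, 3]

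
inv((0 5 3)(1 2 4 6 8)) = (0 3 5)(1 8 6 4 2)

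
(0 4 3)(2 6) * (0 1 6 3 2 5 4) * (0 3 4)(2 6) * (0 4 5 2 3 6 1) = (0 6 2 5 4 1 3)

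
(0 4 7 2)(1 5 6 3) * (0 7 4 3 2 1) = (0 3)(1 5 6 2 7)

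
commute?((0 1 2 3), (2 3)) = no:(0 1 2 3) * (2 3) = (0 1 3), (2 3) * (0 1 2 3) = (0 1 2)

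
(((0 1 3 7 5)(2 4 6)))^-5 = (2 4 6)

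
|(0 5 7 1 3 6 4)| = 7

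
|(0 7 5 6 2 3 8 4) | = 8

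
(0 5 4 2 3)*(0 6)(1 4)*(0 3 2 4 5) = (1 5)(3 6)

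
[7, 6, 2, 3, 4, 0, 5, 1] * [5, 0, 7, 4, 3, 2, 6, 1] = [1, 6, 7, 4, 3, 5, 2, 0]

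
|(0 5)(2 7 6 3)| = 4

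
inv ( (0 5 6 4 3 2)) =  (0 2 3 4 6 5)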